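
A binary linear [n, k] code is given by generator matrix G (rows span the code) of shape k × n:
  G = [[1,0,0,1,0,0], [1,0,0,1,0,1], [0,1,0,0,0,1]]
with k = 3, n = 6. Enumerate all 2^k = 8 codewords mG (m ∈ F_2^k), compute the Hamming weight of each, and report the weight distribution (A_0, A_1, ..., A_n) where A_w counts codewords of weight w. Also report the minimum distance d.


Weight distribution: A_0 = 1, A_1 = 2, A_2 = 2, A_3 = 2, A_4 = 1. Minimum distance d = 1.

Enumerate all 2^3 = 8 messages m ∈ F_2^3.
For each, compute codeword c = mG in F_2^6, then tally its weight.
  m = 000 → c = 000000, weight = 0.
  m = 100 → c = 100100, weight = 2.
  m = 010 → c = 100101, weight = 3.
  m = 110 → c = 000001, weight = 1.
  m = 001 → c = 010001, weight = 2.
  m = 101 → c = 110101, weight = 4.
  m = 011 → c = 110100, weight = 3.
  m = 111 → c = 010000, weight = 1.
Tally weights:
  weight 0: 1 codewords.
  weight 1: 2 codewords.
  weight 2: 2 codewords.
  weight 3: 2 codewords.
  weight 4: 1 codewords.
Minimum distance d = smallest w > 0 with A_w > 0 = 1.
Sanity: Σ A_w = 8 = 2^3 = 8 ✓.


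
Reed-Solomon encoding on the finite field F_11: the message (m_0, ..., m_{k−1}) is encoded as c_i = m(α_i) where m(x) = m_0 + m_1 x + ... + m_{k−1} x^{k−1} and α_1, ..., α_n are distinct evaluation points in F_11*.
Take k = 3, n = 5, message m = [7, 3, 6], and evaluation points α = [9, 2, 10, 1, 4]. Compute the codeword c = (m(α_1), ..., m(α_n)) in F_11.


c = [3, 4, 10, 5, 5]

Message polynomial: m(x) = 7 + 3·x + 6·x^2 (mod 11).
For each evaluation point α_i, compute m(α_i) mod 11:
  α_1 = 9: Horner steps 6 → 2 → 3, so m(9) = 3.
  α_2 = 2: Horner steps 6 → 4 → 4, so m(2) = 4.
  α_3 = 10: Horner steps 6 → 8 → 10, so m(10) = 10.
  α_4 = 1: Horner steps 6 → 9 → 5, so m(1) = 5.
  α_5 = 4: Horner steps 6 → 5 → 5, so m(4) = 5.
Codeword c = [3, 4, 10, 5, 5] ∈ F_11^5.


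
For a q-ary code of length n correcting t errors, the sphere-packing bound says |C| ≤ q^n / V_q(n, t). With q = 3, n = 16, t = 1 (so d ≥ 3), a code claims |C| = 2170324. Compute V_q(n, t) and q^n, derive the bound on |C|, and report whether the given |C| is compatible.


V_q(n, t) = 33, q^n = 43046721, Hamming bound = 1304446, |C| = 2170324 > bound (violated).

Step 1: Compute V_q(n, t) = Σ_{j=0}^1 C(n, j) (q−1)^j.
  j = 0: C(16,0)·(2)^0 = 1·1 = 1.
  j = 1: C(16,1)·(2)^1 = 16·2 = 32.
  V_q(n, t) = 1 + 32 = 33.
Step 2: q^n = 3^16 = 43046721.
Step 3: Hamming bound ⌊q^n / V_q(n,t)⌋ = ⌊43046721/33⌋ = 1304446.
Step 4: Compare |C| = 2170324 to 1304446: violated.
The claimed |C| lies above the Hamming bound, so no 3-ary code of length 16 with d ≥ 3 can have 2170324 codewords.


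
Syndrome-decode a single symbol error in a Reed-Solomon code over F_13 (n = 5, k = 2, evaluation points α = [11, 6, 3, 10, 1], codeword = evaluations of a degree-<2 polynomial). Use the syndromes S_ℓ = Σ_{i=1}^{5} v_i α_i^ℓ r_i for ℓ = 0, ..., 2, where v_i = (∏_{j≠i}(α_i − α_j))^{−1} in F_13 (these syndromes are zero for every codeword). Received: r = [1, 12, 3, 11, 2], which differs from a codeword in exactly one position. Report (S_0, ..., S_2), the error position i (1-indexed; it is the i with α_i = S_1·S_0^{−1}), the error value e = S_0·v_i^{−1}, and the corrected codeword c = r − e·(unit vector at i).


S = (6, 6, 6), error at position 5, error magnitude e = 5, c = [1, 12, 3, 11, 10].

Step 1: column multipliers v_i = (∏_{j≠i}(α_i − α_j))^{−1} mod 13.
  i = 1 (α = 11): (11−6)(11−3)(11−10)(11−1) = 5·8·1·10 = 400 ≡ 10, so v_1 = 10^{−1} = 4 (mod 13).
  i = 2 (α = 6): (6−11)(6−3)(6−10)(6−1) = (−5)·3·(−4)·5 = 300 ≡ 1, so v_2 = 1^{−1} = 1 (mod 13).
  i = 3 (α = 3): (3−11)(3−6)(3−10)(3−1) = (−8)·(−3)·(−7)·2 = −336 ≡ 2, so v_3 = 2^{−1} = 7 (mod 13).
  i = 4 (α = 10): (10−11)(10−6)(10−3)(10−1) = (−1)·4·7·9 = −252 ≡ 8, so v_4 = 8^{−1} = 5 (mod 13).
  i = 5 (α = 1): (1−11)(1−6)(1−3)(1−10) = (−10)·(−5)·(−2)·(−9) = 900 ≡ 3, so v_5 = 3^{−1} = 9 (mod 13).
  v = [4, 1, 7, 5, 9].
Step 2: syndromes of r = [1, 12, 3, 11, 2] (all sums mod 13).
  S_0 = Σ v_i r_i = 4·1 + 1·12 + 7·3 + 5·11 + 9·2 = 110 ≡ 6.
  S_1 = Σ v_i α_i r_i = 4·11·1 + 1·6·12 + 7·3·3 + 5·10·11 + 9·1·2 = 747 ≡ 6.
  α_i^2 mod 13 = [4, 10, 9, 9, 1].
  S_2 = Σ v_i α_i^2 r_i = 4·4·1 + 1·10·12 + 7·9·3 + 5·9·11 + 9·1·2 = 838 ≡ 6.
  S = (6, 6, 6) ≠ 0, so r is not a codeword (an error is present).
Step 3: locate the error. For a single error e at position i, S_ℓ = v_i·e·α_i^ℓ, so α_err = S_1/S_0.
  S_0^{−1} = 6^{−1} = 11 (mod 13), so α_err = 6·11 = 66 ≡ 1 = α_5. Error position i = 5.
  Consistency check: S_2/S_1 = 6·11 = 66 ≡ 1 = α_err ✓ (single-error assumption holds).
Step 4: error magnitude e = S_0/v_5 = S_0·∏_{j≠5}(α_5 − α_j) = 6·3 = 18 ≡ 5 (mod 13).
Step 5: correct position 5: c_5 = r_5 − e = 2 − 5 ≡ 10 (mod 13). Hence c = [1, 12, 3, 11, 10].
  Check: interpolating c through the α_i gives m(x) = 7 + 3·x (degree < 2) with m(α_i) = c_i for every i, so c is indeed a codeword.


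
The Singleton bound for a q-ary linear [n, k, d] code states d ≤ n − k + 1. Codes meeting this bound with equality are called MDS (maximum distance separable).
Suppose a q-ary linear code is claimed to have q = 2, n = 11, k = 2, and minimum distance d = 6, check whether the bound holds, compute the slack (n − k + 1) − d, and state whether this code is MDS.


Singleton RHS = n − k + 1 = 10, slack = 4, bound satisfied, not MDS.

Singleton bound: d ≤ n − k + 1.
Here n = 11, k = 2, so n − k + 1 = 10.
Given d = 6, check d ≤ 10: YES.
Slack = (n − k + 1) − d = 4.
The code is NOT MDS (slack = 4 > 0).
Description: the claimed parameters are [11, 2, 6]_2; such a code would be non-MDS.


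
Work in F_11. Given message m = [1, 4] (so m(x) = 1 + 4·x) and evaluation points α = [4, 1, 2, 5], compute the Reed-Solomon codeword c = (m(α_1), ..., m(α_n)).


c = [6, 5, 9, 10]

Message polynomial: m(x) = 1 + 4·x (mod 11).
For each evaluation point α_i, compute m(α_i) mod 11:
  α_1 = 4: Horner steps 4 → 6, so m(4) = 6.
  α_2 = 1: Horner steps 4 → 5, so m(1) = 5.
  α_3 = 2: Horner steps 4 → 9, so m(2) = 9.
  α_4 = 5: Horner steps 4 → 10, so m(5) = 10.
Codeword c = [6, 5, 9, 10] ∈ F_11^4.


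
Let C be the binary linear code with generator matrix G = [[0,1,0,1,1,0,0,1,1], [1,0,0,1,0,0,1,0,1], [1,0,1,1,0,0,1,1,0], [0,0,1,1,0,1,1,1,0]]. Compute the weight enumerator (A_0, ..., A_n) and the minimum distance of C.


Weight distribution: A_0 = 1, A_2 = 1, A_3 = 1, A_4 = 3, A_5 = 6, A_6 = 3, A_7 = 1. Minimum distance d = 2.

Enumerate all 2^4 = 16 messages m ∈ F_2^4.
For each, compute codeword c = mG in F_2^9, then tally its weight.
  m = 0000 → c = 000000000, weight = 0.
  m = 1000 → c = 010110011, weight = 5.
  m = 0100 → c = 100100101, weight = 4.
  m = 1100 → c = 110010110, weight = 5.
  m = 0010 → c = 101100110, weight = 5.
  m = 1010 → c = 111010101, weight = 6.
  m = 0110 → c = 001000011, weight = 3.
  m = 1110 → c = 011110000, weight = 4.
  m = 0001 → c = 001101110, weight = 5.
  m = 1001 → c = 011011101, weight = 6.
  m = 0101 → c = 101001011, weight = 5.
  m = 1101 → c = 111111000, weight = 6.
  m = 0011 → c = 100001000, weight = 2.
  m = 1011 → c = 110111011, weight = 7.
  m = 0111 → c = 000101101, weight = 4.
  m = 1111 → c = 010011110, weight = 5.
Tally weights:
  weight 0: 1 codewords.
  weight 2: 1 codewords.
  weight 3: 1 codewords.
  weight 4: 3 codewords.
  weight 5: 6 codewords.
  weight 6: 3 codewords.
  weight 7: 1 codewords.
Minimum distance d = smallest w > 0 with A_w > 0 = 2.
Sanity: Σ A_w = 16 = 2^4 = 16 ✓.


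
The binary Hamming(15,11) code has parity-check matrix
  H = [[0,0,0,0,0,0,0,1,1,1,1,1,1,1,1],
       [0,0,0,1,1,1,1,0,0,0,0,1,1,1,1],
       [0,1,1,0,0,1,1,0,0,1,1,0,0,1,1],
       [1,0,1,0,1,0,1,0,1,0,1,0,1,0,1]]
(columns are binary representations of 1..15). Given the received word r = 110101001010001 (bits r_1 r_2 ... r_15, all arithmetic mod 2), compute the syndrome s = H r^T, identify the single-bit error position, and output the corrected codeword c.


s = (1, 1, 0, 0)^T, error position = 12, corrected codeword c = 110101001011001

Compute s = H r^T mod 2 one row at a time:
  s_1 = 0 + 1 + 0 + 1 + 0 + 0 + 0 + 1 = 3 ≡ 1 (mod 2).
  s_2 = 1 + 0 + 1 + 0 + 0 + 0 + 0 + 1 = 3 ≡ 1 (mod 2).
  s_3 = 1 + 0 + 1 + 0 + 0 + 1 + 0 + 1 = 4 ≡ 0 (mod 2).
  s_4 = 1 + 0 + 0 + 0 + 1 + 1 + 0 + 1 = 4 ≡ 0 (mod 2).
s = (1, 1, 0, 0)^T — this equals column 12 of H (binary 1100), so error is at position 12.
Correct: flip bit 12 of r = 110101001010001 to get c = 110101001011001.


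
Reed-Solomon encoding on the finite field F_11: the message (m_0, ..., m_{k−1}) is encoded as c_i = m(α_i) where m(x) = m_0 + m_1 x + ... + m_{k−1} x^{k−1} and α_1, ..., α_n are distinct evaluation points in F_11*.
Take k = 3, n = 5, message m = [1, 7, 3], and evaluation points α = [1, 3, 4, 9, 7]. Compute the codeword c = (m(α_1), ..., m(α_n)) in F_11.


c = [0, 5, 0, 10, 10]

Message polynomial: m(x) = 1 + 7·x + 3·x^2 (mod 11).
For each evaluation point α_i, compute m(α_i) mod 11:
  α_1 = 1: Horner steps 3 → 10 → 0, so m(1) = 0.
  α_2 = 3: Horner steps 3 → 5 → 5, so m(3) = 5.
  α_3 = 4: Horner steps 3 → 8 → 0, so m(4) = 0.
  α_4 = 9: Horner steps 3 → 1 → 10, so m(9) = 10.
  α_5 = 7: Horner steps 3 → 6 → 10, so m(7) = 10.
Codeword c = [0, 5, 0, 10, 10] ∈ F_11^5.


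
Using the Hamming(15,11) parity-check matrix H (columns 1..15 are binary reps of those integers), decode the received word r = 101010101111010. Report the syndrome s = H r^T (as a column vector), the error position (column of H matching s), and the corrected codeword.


s = (1, 0, 1, 0)^T, error position = 10, corrected codeword c = 101010101011010

Compute s = H r^T mod 2 one row at a time:
  s_1 = 0 + 1 + 1 + 1 + 1 + 0 + 1 + 0 = 5 ≡ 1 (mod 2).
  s_2 = 0 + 1 + 0 + 1 + 1 + 0 + 1 + 0 = 4 ≡ 0 (mod 2).
  s_3 = 0 + 1 + 0 + 1 + 1 + 1 + 1 + 0 = 5 ≡ 1 (mod 2).
  s_4 = 1 + 1 + 1 + 1 + 1 + 1 + 0 + 0 = 6 ≡ 0 (mod 2).
s = (1, 0, 1, 0)^T — this equals column 10 of H (binary 1010), so error is at position 10.
Correct: flip bit 10 of r = 101010101111010 to get c = 101010101011010.


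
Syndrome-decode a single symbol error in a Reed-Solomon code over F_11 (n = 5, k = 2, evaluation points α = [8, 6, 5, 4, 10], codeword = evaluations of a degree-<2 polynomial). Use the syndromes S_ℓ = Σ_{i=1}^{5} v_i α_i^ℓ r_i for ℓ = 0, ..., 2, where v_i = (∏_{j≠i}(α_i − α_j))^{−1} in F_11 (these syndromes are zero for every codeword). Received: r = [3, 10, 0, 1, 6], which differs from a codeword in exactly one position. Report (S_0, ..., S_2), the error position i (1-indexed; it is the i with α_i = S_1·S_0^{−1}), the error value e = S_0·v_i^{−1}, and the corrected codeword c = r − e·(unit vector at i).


S = (4, 10, 3), error at position 1, error magnitude e = 6, c = [8, 10, 0, 1, 6].

Step 1: column multipliers v_i = (∏_{j≠i}(α_i − α_j))^{−1} mod 11.
  i = 1 (α = 8): (8−6)(8−5)(8−4)(8−10) = 2·3·4·(−2) = −48 ≡ 7, so v_1 = 7^{−1} = 8 (mod 11).
  i = 2 (α = 6): (6−8)(6−5)(6−4)(6−10) = (−2)·1·2·(−4) = 16 ≡ 5, so v_2 = 5^{−1} = 9 (mod 11).
  i = 3 (α = 5): (5−8)(5−6)(5−4)(5−10) = (−3)·(−1)·1·(−5) = −15 ≡ 7, so v_3 = 7^{−1} = 8 (mod 11).
  i = 4 (α = 4): (4−8)(4−6)(4−5)(4−10) = (−4)·(−2)·(−1)·(−6) = 48 ≡ 4, so v_4 = 4^{−1} = 3 (mod 11).
  i = 5 (α = 10): (10−8)(10−6)(10−5)(10−4) = 2·4·5·6 = 240 ≡ 9, so v_5 = 9^{−1} = 5 (mod 11).
  v = [8, 9, 8, 3, 5].
Step 2: syndromes of r = [3, 10, 0, 1, 6] (all sums mod 11).
  S_0 = Σ v_i r_i = 8·3 + 9·10 + 8·0 + 3·1 + 5·6 = 147 ≡ 4.
  S_1 = Σ v_i α_i r_i = 8·8·3 + 9·6·10 + 8·5·0 + 3·4·1 + 5·10·6 = 1044 ≡ 10.
  α_i^2 mod 11 = [9, 3, 3, 5, 1].
  S_2 = Σ v_i α_i^2 r_i = 8·9·3 + 9·3·10 + 8·3·0 + 3·5·1 + 5·1·6 = 531 ≡ 3.
  S = (4, 10, 3) ≠ 0, so r is not a codeword (an error is present).
Step 3: locate the error. For a single error e at position i, S_ℓ = v_i·e·α_i^ℓ, so α_err = S_1/S_0.
  S_0^{−1} = 4^{−1} = 3 (mod 11), so α_err = 10·3 = 30 ≡ 8 = α_1. Error position i = 1.
  Consistency check: S_2/S_1 = 3·10 = 30 ≡ 8 = α_err ✓ (single-error assumption holds).
Step 4: error magnitude e = S_0/v_1 = S_0·∏_{j≠1}(α_1 − α_j) = 4·7 = 28 ≡ 6 (mod 11).
Step 5: correct position 1: c_1 = r_1 − e = 3 − 6 ≡ 8 (mod 11). Hence c = [8, 10, 0, 1, 6].
  Check: interpolating c through the α_i gives m(x) = 5 + 10·x (degree < 2) with m(α_i) = c_i for every i, so c is indeed a codeword.


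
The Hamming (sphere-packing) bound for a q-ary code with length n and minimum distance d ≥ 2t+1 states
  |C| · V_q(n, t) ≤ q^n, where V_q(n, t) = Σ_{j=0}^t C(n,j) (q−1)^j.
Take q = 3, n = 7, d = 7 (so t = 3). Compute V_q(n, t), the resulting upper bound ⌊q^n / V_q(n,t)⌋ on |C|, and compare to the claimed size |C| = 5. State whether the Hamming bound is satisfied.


V_q(n, t) = 379, q^n = 2187, Hamming bound = 5, |C| = 5 ≤ bound (satisfied).

Step 1: Compute V_q(n, t) = Σ_{j=0}^3 C(n, j) (q−1)^j.
  j = 0: C(7,0)·(2)^0 = 1·1 = 1.
  j = 1: C(7,1)·(2)^1 = 7·2 = 14.
  j = 2: C(7,2)·(2)^2 = 21·4 = 84.
  j = 3: C(7,3)·(2)^3 = 35·8 = 280.
  V_q(n, t) = 1 + 14 + 84 + 280 = 379.
Step 2: q^n = 3^7 = 2187.
Step 3: Hamming bound ⌊q^n / V_q(n,t)⌋ = ⌊2187/379⌋ = 5.
Step 4: Compare |C| = 5 to 5: satisfied.
The claimed |C| lies at the Hamming bound (tight).


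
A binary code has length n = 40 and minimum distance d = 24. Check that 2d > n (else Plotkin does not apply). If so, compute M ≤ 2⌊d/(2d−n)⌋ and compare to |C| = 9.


Plotkin bound M ≤ 6; given |C| = 9 > bound (violated).

Check applicability: 2d = 48, n = 40.
2d − n = 8 > 0, so Plotkin applies.
Compute d/(2d−n) = 24/8 ≈ 3.0000.
⌊d/(2d−n)⌋ = 3.
Plotkin bound: M ≤ 2·3 = 6.
Given |C| = 9, check: VIOLATED.
This |C| is above the Plotkin bound, so no binary code with n = 40, d = 24 and 9 codewords exists.


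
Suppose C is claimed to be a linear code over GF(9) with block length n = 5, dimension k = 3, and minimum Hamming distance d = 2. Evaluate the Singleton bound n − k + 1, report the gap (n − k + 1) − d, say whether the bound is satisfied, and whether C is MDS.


Singleton RHS = n − k + 1 = 3, slack = 1, bound satisfied, not MDS.

Singleton bound: d ≤ n − k + 1.
Here n = 5, k = 3, so n − k + 1 = 3.
Given d = 2, check d ≤ 3: YES.
Slack = (n − k + 1) − d = 1.
The code is NOT MDS (slack = 1 > 0).
Description: the claimed parameters are [5, 3, 2]_9; such a code would be non-MDS.


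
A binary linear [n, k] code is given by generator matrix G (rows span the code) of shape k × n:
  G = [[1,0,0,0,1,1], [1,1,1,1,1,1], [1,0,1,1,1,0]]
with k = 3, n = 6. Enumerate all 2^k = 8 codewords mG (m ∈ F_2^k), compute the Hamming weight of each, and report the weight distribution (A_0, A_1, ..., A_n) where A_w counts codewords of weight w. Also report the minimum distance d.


Weight distribution: A_0 = 1, A_2 = 1, A_3 = 4, A_4 = 1, A_6 = 1. Minimum distance d = 2.

Enumerate all 2^3 = 8 messages m ∈ F_2^3.
For each, compute codeword c = mG in F_2^6, then tally its weight.
  m = 000 → c = 000000, weight = 0.
  m = 100 → c = 100011, weight = 3.
  m = 010 → c = 111111, weight = 6.
  m = 110 → c = 011100, weight = 3.
  m = 001 → c = 101110, weight = 4.
  m = 101 → c = 001101, weight = 3.
  m = 011 → c = 010001, weight = 2.
  m = 111 → c = 110010, weight = 3.
Tally weights:
  weight 0: 1 codewords.
  weight 2: 1 codewords.
  weight 3: 4 codewords.
  weight 4: 1 codewords.
  weight 6: 1 codewords.
Minimum distance d = smallest w > 0 with A_w > 0 = 2.
Sanity: Σ A_w = 8 = 2^3 = 8 ✓.


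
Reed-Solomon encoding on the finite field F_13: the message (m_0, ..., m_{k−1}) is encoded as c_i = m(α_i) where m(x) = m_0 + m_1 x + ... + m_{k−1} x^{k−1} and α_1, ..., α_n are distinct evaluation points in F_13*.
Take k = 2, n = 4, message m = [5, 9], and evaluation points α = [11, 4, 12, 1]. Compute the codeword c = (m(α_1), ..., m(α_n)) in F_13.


c = [0, 2, 9, 1]

Message polynomial: m(x) = 5 + 9·x (mod 13).
For each evaluation point α_i, compute m(α_i) mod 13:
  α_1 = 11: Horner steps 9 → 0, so m(11) = 0.
  α_2 = 4: Horner steps 9 → 2, so m(4) = 2.
  α_3 = 12: Horner steps 9 → 9, so m(12) = 9.
  α_4 = 1: Horner steps 9 → 1, so m(1) = 1.
Codeword c = [0, 2, 9, 1] ∈ F_13^4.


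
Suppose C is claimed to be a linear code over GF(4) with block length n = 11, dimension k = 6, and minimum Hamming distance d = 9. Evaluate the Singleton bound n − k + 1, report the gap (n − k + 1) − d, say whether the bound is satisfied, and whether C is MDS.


Singleton RHS = n − k + 1 = 6, slack = -3, bound violated (no such code; not MDS).

Singleton bound: d ≤ n − k + 1.
Here n = 11, k = 6, so n − k + 1 = 6.
Given d = 9, check d ≤ 6: NO.
Slack = (n − k + 1) − d = -3.
The slack is negative: d = 9 exceeds n − k + 1 = 6 by 3, so the Singleton bound is violated and no linear [11, 6, 9]_4 code can exist. In particular it is not MDS (MDS requires d = n − k + 1 exactly).
Description: the claimed parameters are [11, 6, 9]_4; such a code would be impossible (violates the Singleton bound).


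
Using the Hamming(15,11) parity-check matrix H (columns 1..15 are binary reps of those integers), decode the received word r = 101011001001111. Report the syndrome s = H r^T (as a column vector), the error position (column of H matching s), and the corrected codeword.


s = (1, 0, 0, 0)^T, error position = 8, corrected codeword c = 101011011001111

Compute s = H r^T mod 2 one row at a time:
  s_1 = 0 + 1 + 0 + 0 + 1 + 1 + 1 + 1 = 5 ≡ 1 (mod 2).
  s_2 = 0 + 1 + 1 + 0 + 1 + 1 + 1 + 1 = 6 ≡ 0 (mod 2).
  s_3 = 0 + 1 + 1 + 0 + 0 + 0 + 1 + 1 = 4 ≡ 0 (mod 2).
  s_4 = 1 + 1 + 1 + 0 + 1 + 0 + 1 + 1 = 6 ≡ 0 (mod 2).
s = (1, 0, 0, 0)^T — this equals column 8 of H (binary 1000), so error is at position 8.
Correct: flip bit 8 of r = 101011001001111 to get c = 101011011001111.


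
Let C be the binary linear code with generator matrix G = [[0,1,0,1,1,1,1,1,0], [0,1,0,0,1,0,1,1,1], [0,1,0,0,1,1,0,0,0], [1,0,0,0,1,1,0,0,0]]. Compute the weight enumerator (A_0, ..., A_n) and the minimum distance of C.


Weight distribution: A_0 = 1, A_2 = 1, A_3 = 4, A_4 = 3, A_5 = 4, A_6 = 3. Minimum distance d = 2.

Enumerate all 2^4 = 16 messages m ∈ F_2^4.
For each, compute codeword c = mG in F_2^9, then tally its weight.
  m = 0000 → c = 000000000, weight = 0.
  m = 1000 → c = 010111110, weight = 6.
  m = 0100 → c = 010010111, weight = 5.
  m = 1100 → c = 000101001, weight = 3.
  m = 0010 → c = 010011000, weight = 3.
  m = 1010 → c = 000100110, weight = 3.
  m = 0110 → c = 000001111, weight = 4.
  m = 1110 → c = 010110001, weight = 4.
  m = 0001 → c = 100011000, weight = 3.
  m = 1001 → c = 110100110, weight = 5.
  m = 0101 → c = 110001111, weight = 6.
  m = 1101 → c = 100110001, weight = 4.
  m = 0011 → c = 110000000, weight = 2.
  m = 1011 → c = 100111110, weight = 6.
  m = 0111 → c = 100010111, weight = 5.
  m = 1111 → c = 110101001, weight = 5.
Tally weights:
  weight 0: 1 codewords.
  weight 2: 1 codewords.
  weight 3: 4 codewords.
  weight 4: 3 codewords.
  weight 5: 4 codewords.
  weight 6: 3 codewords.
Minimum distance d = smallest w > 0 with A_w > 0 = 2.
Sanity: Σ A_w = 16 = 2^4 = 16 ✓.


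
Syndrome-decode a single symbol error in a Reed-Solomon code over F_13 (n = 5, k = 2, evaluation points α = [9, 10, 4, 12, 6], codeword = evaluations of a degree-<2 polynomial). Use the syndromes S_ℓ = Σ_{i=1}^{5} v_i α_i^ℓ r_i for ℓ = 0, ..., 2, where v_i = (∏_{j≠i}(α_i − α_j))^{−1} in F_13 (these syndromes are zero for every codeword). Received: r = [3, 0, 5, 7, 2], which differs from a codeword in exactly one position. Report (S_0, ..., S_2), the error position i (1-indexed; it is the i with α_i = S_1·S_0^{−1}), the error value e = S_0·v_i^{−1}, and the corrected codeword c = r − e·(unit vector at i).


S = (10, 8, 9), error at position 5, error magnitude e = 3, c = [3, 0, 5, 7, 12].

Step 1: column multipliers v_i = (∏_{j≠i}(α_i − α_j))^{−1} mod 13.
  i = 1 (α = 9): (9−10)(9−4)(9−12)(9−6) = (−1)·5·(−3)·3 = 45 ≡ 6, so v_1 = 6^{−1} = 11 (mod 13).
  i = 2 (α = 10): (10−9)(10−4)(10−12)(10−6) = 1·6·(−2)·4 = −48 ≡ 4, so v_2 = 4^{−1} = 10 (mod 13).
  i = 3 (α = 4): (4−9)(4−10)(4−12)(4−6) = (−5)·(−6)·(−8)·(−2) = 480 ≡ 12, so v_3 = 12^{−1} = 12 (mod 13).
  i = 4 (α = 12): (12−9)(12−10)(12−4)(12−6) = 3·2·8·6 = 288 ≡ 2, so v_4 = 2^{−1} = 7 (mod 13).
  i = 5 (α = 6): (6−9)(6−10)(6−4)(6−12) = (−3)·(−4)·2·(−6) = −144 ≡ 12, so v_5 = 12^{−1} = 12 (mod 13).
  v = [11, 10, 12, 7, 12].
Step 2: syndromes of r = [3, 0, 5, 7, 2] (all sums mod 13).
  S_0 = Σ v_i r_i = 11·3 + 10·0 + 12·5 + 7·7 + 12·2 = 166 ≡ 10.
  S_1 = Σ v_i α_i r_i = 11·9·3 + 10·10·0 + 12·4·5 + 7·12·7 + 12·6·2 = 1269 ≡ 8.
  α_i^2 mod 13 = [3, 9, 3, 1, 10].
  S_2 = Σ v_i α_i^2 r_i = 11·3·3 + 10·9·0 + 12·3·5 + 7·1·7 + 12·10·2 = 568 ≡ 9.
  S = (10, 8, 9) ≠ 0, so r is not a codeword (an error is present).
Step 3: locate the error. For a single error e at position i, S_ℓ = v_i·e·α_i^ℓ, so α_err = S_1/S_0.
  S_0^{−1} = 10^{−1} = 4 (mod 13), so α_err = 8·4 = 32 ≡ 6 = α_5. Error position i = 5.
  Consistency check: S_2/S_1 = 9·5 = 45 ≡ 6 = α_err ✓ (single-error assumption holds).
Step 4: error magnitude e = S_0/v_5 = S_0·∏_{j≠5}(α_5 − α_j) = 10·12 = 120 ≡ 3 (mod 13).
Step 5: correct position 5: c_5 = r_5 − e = 2 − 3 ≡ 12 (mod 13). Hence c = [3, 0, 5, 7, 12].
  Check: interpolating c through the α_i gives m(x) = 4 + 10·x (degree < 2) with m(α_i) = c_i for every i, so c is indeed a codeword.


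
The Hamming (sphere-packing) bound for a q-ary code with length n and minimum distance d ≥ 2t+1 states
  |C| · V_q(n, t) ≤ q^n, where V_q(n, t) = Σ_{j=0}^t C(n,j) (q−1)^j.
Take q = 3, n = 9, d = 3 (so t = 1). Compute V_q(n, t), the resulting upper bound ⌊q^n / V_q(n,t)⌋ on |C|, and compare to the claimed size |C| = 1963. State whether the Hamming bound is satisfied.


V_q(n, t) = 19, q^n = 19683, Hamming bound = 1035, |C| = 1963 > bound (violated).

Step 1: Compute V_q(n, t) = Σ_{j=0}^1 C(n, j) (q−1)^j.
  j = 0: C(9,0)·(2)^0 = 1·1 = 1.
  j = 1: C(9,1)·(2)^1 = 9·2 = 18.
  V_q(n, t) = 1 + 18 = 19.
Step 2: q^n = 3^9 = 19683.
Step 3: Hamming bound ⌊q^n / V_q(n,t)⌋ = ⌊19683/19⌋ = 1035.
Step 4: Compare |C| = 1963 to 1035: violated.
The claimed |C| lies above the Hamming bound, so no 3-ary code of length 9 with d ≥ 3 can have 1963 codewords.


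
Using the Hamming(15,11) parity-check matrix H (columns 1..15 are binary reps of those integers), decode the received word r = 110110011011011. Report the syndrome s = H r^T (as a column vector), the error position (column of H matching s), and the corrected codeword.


s = (0, 1, 0, 1)^T, error position = 5, corrected codeword c = 110100011011011

Compute s = H r^T mod 2 one row at a time:
  s_1 = 1 + 1 + 0 + 1 + 1 + 0 + 1 + 1 = 6 ≡ 0 (mod 2).
  s_2 = 1 + 1 + 0 + 0 + 1 + 0 + 1 + 1 = 5 ≡ 1 (mod 2).
  s_3 = 1 + 0 + 0 + 0 + 0 + 1 + 1 + 1 = 4 ≡ 0 (mod 2).
  s_4 = 1 + 0 + 1 + 0 + 1 + 1 + 0 + 1 = 5 ≡ 1 (mod 2).
s = (0, 1, 0, 1)^T — this equals column 5 of H (binary 0101), so error is at position 5.
Correct: flip bit 5 of r = 110110011011011 to get c = 110100011011011.


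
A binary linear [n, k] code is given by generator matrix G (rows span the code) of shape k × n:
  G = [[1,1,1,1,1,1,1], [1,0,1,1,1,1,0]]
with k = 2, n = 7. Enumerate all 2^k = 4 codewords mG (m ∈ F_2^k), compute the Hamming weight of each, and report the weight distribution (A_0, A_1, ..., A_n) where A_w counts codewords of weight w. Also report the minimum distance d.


Weight distribution: A_0 = 1, A_2 = 1, A_5 = 1, A_7 = 1. Minimum distance d = 2.

Enumerate all 2^2 = 4 messages m ∈ F_2^2.
For each, compute codeword c = mG in F_2^7, then tally its weight.
  m = 00 → c = 0000000, weight = 0.
  m = 10 → c = 1111111, weight = 7.
  m = 01 → c = 1011110, weight = 5.
  m = 11 → c = 0100001, weight = 2.
Tally weights:
  weight 0: 1 codewords.
  weight 2: 1 codewords.
  weight 5: 1 codewords.
  weight 7: 1 codewords.
Minimum distance d = smallest w > 0 with A_w > 0 = 2.
Sanity: Σ A_w = 4 = 2^2 = 4 ✓.


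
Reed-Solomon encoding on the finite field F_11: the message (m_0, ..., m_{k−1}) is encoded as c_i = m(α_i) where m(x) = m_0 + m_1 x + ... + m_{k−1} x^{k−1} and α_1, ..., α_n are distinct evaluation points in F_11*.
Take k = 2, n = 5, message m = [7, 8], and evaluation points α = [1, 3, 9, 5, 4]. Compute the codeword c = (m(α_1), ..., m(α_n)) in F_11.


c = [4, 9, 2, 3, 6]

Message polynomial: m(x) = 7 + 8·x (mod 11).
For each evaluation point α_i, compute m(α_i) mod 11:
  α_1 = 1: Horner steps 8 → 4, so m(1) = 4.
  α_2 = 3: Horner steps 8 → 9, so m(3) = 9.
  α_3 = 9: Horner steps 8 → 2, so m(9) = 2.
  α_4 = 5: Horner steps 8 → 3, so m(5) = 3.
  α_5 = 4: Horner steps 8 → 6, so m(4) = 6.
Codeword c = [4, 9, 2, 3, 6] ∈ F_11^5.


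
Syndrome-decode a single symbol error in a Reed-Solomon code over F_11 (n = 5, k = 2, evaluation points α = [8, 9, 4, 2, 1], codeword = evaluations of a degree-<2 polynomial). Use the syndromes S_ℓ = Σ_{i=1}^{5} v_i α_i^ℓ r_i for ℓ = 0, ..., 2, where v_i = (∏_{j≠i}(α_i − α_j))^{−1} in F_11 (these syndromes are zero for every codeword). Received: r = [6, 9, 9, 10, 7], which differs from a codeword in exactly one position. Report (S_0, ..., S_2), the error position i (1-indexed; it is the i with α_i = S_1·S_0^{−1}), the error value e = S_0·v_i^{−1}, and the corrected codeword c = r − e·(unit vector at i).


S = (7, 6, 2), error at position 3, error magnitude e = 4, c = [6, 9, 5, 10, 7].

Step 1: column multipliers v_i = (∏_{j≠i}(α_i − α_j))^{−1} mod 11.
  i = 1 (α = 8): (8−9)(8−4)(8−2)(8−1) = (−1)·4·6·7 = −168 ≡ 8, so v_1 = 8^{−1} = 7 (mod 11).
  i = 2 (α = 9): (9−8)(9−4)(9−2)(9−1) = 1·5·7·8 = 280 ≡ 5, so v_2 = 5^{−1} = 9 (mod 11).
  i = 3 (α = 4): (4−8)(4−9)(4−2)(4−1) = (−4)·(−5)·2·3 = 120 ≡ 10, so v_3 = 10^{−1} = 10 (mod 11).
  i = 4 (α = 2): (2−8)(2−9)(2−4)(2−1) = (−6)·(−7)·(−2)·1 = −84 ≡ 4, so v_4 = 4^{−1} = 3 (mod 11).
  i = 5 (α = 1): (1−8)(1−9)(1−4)(1−2) = (−7)·(−8)·(−3)·(−1) = 168 ≡ 3, so v_5 = 3^{−1} = 4 (mod 11).
  v = [7, 9, 10, 3, 4].
Step 2: syndromes of r = [6, 9, 9, 10, 7] (all sums mod 11).
  S_0 = Σ v_i r_i = 7·6 + 9·9 + 10·9 + 3·10 + 4·7 = 271 ≡ 7.
  S_1 = Σ v_i α_i r_i = 7·8·6 + 9·9·9 + 10·4·9 + 3·2·10 + 4·1·7 = 1513 ≡ 6.
  α_i^2 mod 11 = [9, 4, 5, 4, 1].
  S_2 = Σ v_i α_i^2 r_i = 7·9·6 + 9·4·9 + 10·5·9 + 3·4·10 + 4·1·7 = 1300 ≡ 2.
  S = (7, 6, 2) ≠ 0, so r is not a codeword (an error is present).
Step 3: locate the error. For a single error e at position i, S_ℓ = v_i·e·α_i^ℓ, so α_err = S_1/S_0.
  S_0^{−1} = 7^{−1} = 8 (mod 11), so α_err = 6·8 = 48 ≡ 4 = α_3. Error position i = 3.
  Consistency check: S_2/S_1 = 2·2 = 4 ≡ 4 = α_err ✓ (single-error assumption holds).
Step 4: error magnitude e = S_0/v_3 = S_0·∏_{j≠3}(α_3 − α_j) = 7·10 = 70 ≡ 4 (mod 11).
Step 5: correct position 3: c_3 = r_3 − e = 9 − 4 ≡ 5 (mod 11). Hence c = [6, 9, 5, 10, 7].
  Check: interpolating c through the α_i gives m(x) = 4 + 3·x (degree < 2) with m(α_i) = c_i for every i, so c is indeed a codeword.


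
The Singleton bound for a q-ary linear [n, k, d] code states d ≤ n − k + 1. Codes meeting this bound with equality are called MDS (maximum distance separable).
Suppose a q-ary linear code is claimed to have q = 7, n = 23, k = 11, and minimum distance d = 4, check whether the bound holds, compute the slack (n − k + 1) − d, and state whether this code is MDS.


Singleton RHS = n − k + 1 = 13, slack = 9, bound satisfied, not MDS.

Singleton bound: d ≤ n − k + 1.
Here n = 23, k = 11, so n − k + 1 = 13.
Given d = 4, check d ≤ 13: YES.
Slack = (n − k + 1) − d = 9.
The code is NOT MDS (slack = 9 > 0).
Description: the claimed parameters are [23, 11, 4]_7; such a code would be non-MDS.


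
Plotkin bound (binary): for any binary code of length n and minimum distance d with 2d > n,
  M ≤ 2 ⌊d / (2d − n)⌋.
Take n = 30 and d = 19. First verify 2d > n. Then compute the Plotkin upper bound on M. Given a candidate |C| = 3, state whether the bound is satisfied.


Plotkin bound M ≤ 4; given |C| = 3 ≤ bound (satisfied).

Check applicability: 2d = 38, n = 30.
2d − n = 8 > 0, so Plotkin applies.
Compute d/(2d−n) = 19/8 ≈ 2.3750.
⌊d/(2d−n)⌋ = 2.
Plotkin bound: M ≤ 2·2 = 4.
Given |C| = 3, check: satisfied.
This |C| is below the Plotkin bound.


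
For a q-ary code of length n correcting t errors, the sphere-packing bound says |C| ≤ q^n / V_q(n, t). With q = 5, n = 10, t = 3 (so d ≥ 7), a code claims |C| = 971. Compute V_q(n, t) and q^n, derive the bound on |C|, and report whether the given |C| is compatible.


V_q(n, t) = 8441, q^n = 9765625, Hamming bound = 1156, |C| = 971 ≤ bound (satisfied).

Step 1: Compute V_q(n, t) = Σ_{j=0}^3 C(n, j) (q−1)^j.
  j = 0: C(10,0)·(4)^0 = 1·1 = 1.
  j = 1: C(10,1)·(4)^1 = 10·4 = 40.
  j = 2: C(10,2)·(4)^2 = 45·16 = 720.
  j = 3: C(10,3)·(4)^3 = 120·64 = 7680.
  V_q(n, t) = 1 + 40 + 720 + 7680 = 8441.
Step 2: q^n = 5^10 = 9765625.
Step 3: Hamming bound ⌊q^n / V_q(n,t)⌋ = ⌊9765625/8441⌋ = 1156.
Step 4: Compare |C| = 971 to 1156: satisfied.
The claimed |C| lies below the Hamming bound.


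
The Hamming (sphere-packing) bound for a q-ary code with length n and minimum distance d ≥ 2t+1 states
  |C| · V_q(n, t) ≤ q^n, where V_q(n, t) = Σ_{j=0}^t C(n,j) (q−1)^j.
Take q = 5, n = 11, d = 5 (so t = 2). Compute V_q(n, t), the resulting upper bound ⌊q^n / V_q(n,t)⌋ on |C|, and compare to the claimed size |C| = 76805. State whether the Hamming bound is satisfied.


V_q(n, t) = 925, q^n = 48828125, Hamming bound = 52787, |C| = 76805 > bound (violated).

Step 1: Compute V_q(n, t) = Σ_{j=0}^2 C(n, j) (q−1)^j.
  j = 0: C(11,0)·(4)^0 = 1·1 = 1.
  j = 1: C(11,1)·(4)^1 = 11·4 = 44.
  j = 2: C(11,2)·(4)^2 = 55·16 = 880.
  V_q(n, t) = 1 + 44 + 880 = 925.
Step 2: q^n = 5^11 = 48828125.
Step 3: Hamming bound ⌊q^n / V_q(n,t)⌋ = ⌊48828125/925⌋ = 52787.
Step 4: Compare |C| = 76805 to 52787: violated.
The claimed |C| lies above the Hamming bound, so no 5-ary code of length 11 with d ≥ 5 can have 76805 codewords.


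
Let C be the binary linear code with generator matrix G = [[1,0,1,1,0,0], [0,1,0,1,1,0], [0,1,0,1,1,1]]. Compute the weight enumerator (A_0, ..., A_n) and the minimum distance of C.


Weight distribution: A_0 = 1, A_1 = 1, A_3 = 2, A_4 = 3, A_5 = 1. Minimum distance d = 1.

Enumerate all 2^3 = 8 messages m ∈ F_2^3.
For each, compute codeword c = mG in F_2^6, then tally its weight.
  m = 000 → c = 000000, weight = 0.
  m = 100 → c = 101100, weight = 3.
  m = 010 → c = 010110, weight = 3.
  m = 110 → c = 111010, weight = 4.
  m = 001 → c = 010111, weight = 4.
  m = 101 → c = 111011, weight = 5.
  m = 011 → c = 000001, weight = 1.
  m = 111 → c = 101101, weight = 4.
Tally weights:
  weight 0: 1 codewords.
  weight 1: 1 codewords.
  weight 3: 2 codewords.
  weight 4: 3 codewords.
  weight 5: 1 codewords.
Minimum distance d = smallest w > 0 with A_w > 0 = 1.
Sanity: Σ A_w = 8 = 2^3 = 8 ✓.


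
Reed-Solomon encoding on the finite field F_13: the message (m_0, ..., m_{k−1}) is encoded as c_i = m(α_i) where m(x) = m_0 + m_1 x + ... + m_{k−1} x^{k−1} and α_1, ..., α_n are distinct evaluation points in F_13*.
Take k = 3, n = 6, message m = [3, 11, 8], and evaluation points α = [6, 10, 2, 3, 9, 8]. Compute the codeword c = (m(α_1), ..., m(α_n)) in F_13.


c = [6, 3, 5, 4, 9, 5]

Message polynomial: m(x) = 3 + 11·x + 8·x^2 (mod 13).
For each evaluation point α_i, compute m(α_i) mod 13:
  α_1 = 6: Horner steps 8 → 7 → 6, so m(6) = 6.
  α_2 = 10: Horner steps 8 → 0 → 3, so m(10) = 3.
  α_3 = 2: Horner steps 8 → 1 → 5, so m(2) = 5.
  α_4 = 3: Horner steps 8 → 9 → 4, so m(3) = 4.
  α_5 = 9: Horner steps 8 → 5 → 9, so m(9) = 9.
  α_6 = 8: Horner steps 8 → 10 → 5, so m(8) = 5.
Codeword c = [6, 3, 5, 4, 9, 5] ∈ F_13^6.


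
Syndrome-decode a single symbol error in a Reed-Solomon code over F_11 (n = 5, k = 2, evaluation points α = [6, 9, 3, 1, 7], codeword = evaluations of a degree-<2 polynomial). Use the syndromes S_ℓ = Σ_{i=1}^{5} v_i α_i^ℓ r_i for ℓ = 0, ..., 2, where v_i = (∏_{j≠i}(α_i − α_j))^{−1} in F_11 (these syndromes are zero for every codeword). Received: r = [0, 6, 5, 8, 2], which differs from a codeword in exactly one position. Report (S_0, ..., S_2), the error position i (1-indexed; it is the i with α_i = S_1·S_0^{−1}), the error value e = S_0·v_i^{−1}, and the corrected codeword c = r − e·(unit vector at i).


S = (1, 1, 1), error at position 4, error magnitude e = 7, c = [0, 6, 5, 1, 2].

Step 1: column multipliers v_i = (∏_{j≠i}(α_i − α_j))^{−1} mod 11.
  i = 1 (α = 6): (6−9)(6−3)(6−1)(6−7) = (−3)·3·5·(−1) = 45 ≡ 1, so v_1 = 1^{−1} = 1 (mod 11).
  i = 2 (α = 9): (9−6)(9−3)(9−1)(9−7) = 3·6·8·2 = 288 ≡ 2, so v_2 = 2^{−1} = 6 (mod 11).
  i = 3 (α = 3): (3−6)(3−9)(3−1)(3−7) = (−3)·(−6)·2·(−4) = −144 ≡ 10, so v_3 = 10^{−1} = 10 (mod 11).
  i = 4 (α = 1): (1−6)(1−9)(1−3)(1−7) = (−5)·(−8)·(−2)·(−6) = 480 ≡ 7, so v_4 = 7^{−1} = 8 (mod 11).
  i = 5 (α = 7): (7−6)(7−9)(7−3)(7−1) = 1·(−2)·4·6 = −48 ≡ 7, so v_5 = 7^{−1} = 8 (mod 11).
  v = [1, 6, 10, 8, 8].
Step 2: syndromes of r = [0, 6, 5, 8, 2] (all sums mod 11).
  S_0 = Σ v_i r_i = 1·0 + 6·6 + 10·5 + 8·8 + 8·2 = 166 ≡ 1.
  S_1 = Σ v_i α_i r_i = 1·6·0 + 6·9·6 + 10·3·5 + 8·1·8 + 8·7·2 = 650 ≡ 1.
  α_i^2 mod 11 = [3, 4, 9, 1, 5].
  S_2 = Σ v_i α_i^2 r_i = 1·3·0 + 6·4·6 + 10·9·5 + 8·1·8 + 8·5·2 = 738 ≡ 1.
  S = (1, 1, 1) ≠ 0, so r is not a codeword (an error is present).
Step 3: locate the error. For a single error e at position i, S_ℓ = v_i·e·α_i^ℓ, so α_err = S_1/S_0.
  S_0^{−1} = 1^{−1} = 1 (mod 11), so α_err = 1·1 = 1 ≡ 1 = α_4. Error position i = 4.
  Consistency check: S_2/S_1 = 1·1 = 1 ≡ 1 = α_err ✓ (single-error assumption holds).
Step 4: error magnitude e = S_0/v_4 = S_0·∏_{j≠4}(α_4 − α_j) = 1·7 = 7 ≡ 7 (mod 11).
Step 5: correct position 4: c_4 = r_4 − e = 8 − 7 ≡ 1 (mod 11). Hence c = [0, 6, 5, 1, 2].
  Check: interpolating c through the α_i gives m(x) = 10 + 2·x (degree < 2) with m(α_i) = c_i for every i, so c is indeed a codeword.


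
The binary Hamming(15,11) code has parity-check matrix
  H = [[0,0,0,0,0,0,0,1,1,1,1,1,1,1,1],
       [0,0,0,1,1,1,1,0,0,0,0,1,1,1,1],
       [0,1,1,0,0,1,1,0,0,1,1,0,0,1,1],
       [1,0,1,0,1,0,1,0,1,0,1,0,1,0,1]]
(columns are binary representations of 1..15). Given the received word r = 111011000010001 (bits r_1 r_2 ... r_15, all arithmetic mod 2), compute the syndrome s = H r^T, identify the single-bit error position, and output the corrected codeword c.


s = (0, 1, 1, 1)^T, error position = 7, corrected codeword c = 111011100010001

Compute s = H r^T mod 2 one row at a time:
  s_1 = 0 + 0 + 0 + 1 + 0 + 0 + 0 + 1 = 2 ≡ 0 (mod 2).
  s_2 = 0 + 1 + 1 + 0 + 0 + 0 + 0 + 1 = 3 ≡ 1 (mod 2).
  s_3 = 1 + 1 + 1 + 0 + 0 + 1 + 0 + 1 = 5 ≡ 1 (mod 2).
  s_4 = 1 + 1 + 1 + 0 + 0 + 1 + 0 + 1 = 5 ≡ 1 (mod 2).
s = (0, 1, 1, 1)^T — this equals column 7 of H (binary 0111), so error is at position 7.
Correct: flip bit 7 of r = 111011000010001 to get c = 111011100010001.


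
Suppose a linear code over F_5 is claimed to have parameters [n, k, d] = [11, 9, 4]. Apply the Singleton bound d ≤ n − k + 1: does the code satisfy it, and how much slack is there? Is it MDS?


Singleton RHS = n − k + 1 = 3, slack = -1, bound violated (no such code; not MDS).

Singleton bound: d ≤ n − k + 1.
Here n = 11, k = 9, so n − k + 1 = 3.
Given d = 4, check d ≤ 3: NO.
Slack = (n − k + 1) − d = -1.
The slack is negative: d = 4 exceeds n − k + 1 = 3 by 1, so the Singleton bound is violated and no linear [11, 9, 4]_5 code can exist. In particular it is not MDS (MDS requires d = n − k + 1 exactly).
Description: the claimed parameters are [11, 9, 4]_5; such a code would be impossible (violates the Singleton bound).


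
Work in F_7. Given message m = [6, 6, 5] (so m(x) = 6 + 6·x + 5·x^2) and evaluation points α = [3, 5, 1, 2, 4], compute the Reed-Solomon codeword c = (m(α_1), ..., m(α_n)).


c = [6, 0, 3, 3, 5]

Message polynomial: m(x) = 6 + 6·x + 5·x^2 (mod 7).
For each evaluation point α_i, compute m(α_i) mod 7:
  α_1 = 3: Horner steps 5 → 0 → 6, so m(3) = 6.
  α_2 = 5: Horner steps 5 → 3 → 0, so m(5) = 0.
  α_3 = 1: Horner steps 5 → 4 → 3, so m(1) = 3.
  α_4 = 2: Horner steps 5 → 2 → 3, so m(2) = 3.
  α_5 = 4: Horner steps 5 → 5 → 5, so m(4) = 5.
Codeword c = [6, 0, 3, 3, 5] ∈ F_7^5.


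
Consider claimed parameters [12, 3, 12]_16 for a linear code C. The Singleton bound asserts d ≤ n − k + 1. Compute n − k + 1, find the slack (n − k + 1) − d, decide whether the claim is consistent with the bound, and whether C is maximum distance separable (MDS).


Singleton RHS = n − k + 1 = 10, slack = -2, bound violated (no such code; not MDS).

Singleton bound: d ≤ n − k + 1.
Here n = 12, k = 3, so n − k + 1 = 10.
Given d = 12, check d ≤ 10: NO.
Slack = (n − k + 1) − d = -2.
The slack is negative: d = 12 exceeds n − k + 1 = 10 by 2, so the Singleton bound is violated and no linear [12, 3, 12]_16 code can exist. In particular it is not MDS (MDS requires d = n − k + 1 exactly).
Description: the claimed parameters are [12, 3, 12]_16; such a code would be impossible (violates the Singleton bound).


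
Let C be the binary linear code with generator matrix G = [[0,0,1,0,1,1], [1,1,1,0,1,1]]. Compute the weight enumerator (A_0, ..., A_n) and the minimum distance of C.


Weight distribution: A_0 = 1, A_2 = 1, A_3 = 1, A_5 = 1. Minimum distance d = 2.

Enumerate all 2^2 = 4 messages m ∈ F_2^2.
For each, compute codeword c = mG in F_2^6, then tally its weight.
  m = 00 → c = 000000, weight = 0.
  m = 10 → c = 001011, weight = 3.
  m = 01 → c = 111011, weight = 5.
  m = 11 → c = 110000, weight = 2.
Tally weights:
  weight 0: 1 codewords.
  weight 2: 1 codewords.
  weight 3: 1 codewords.
  weight 5: 1 codewords.
Minimum distance d = smallest w > 0 with A_w > 0 = 2.
Sanity: Σ A_w = 4 = 2^2 = 4 ✓.


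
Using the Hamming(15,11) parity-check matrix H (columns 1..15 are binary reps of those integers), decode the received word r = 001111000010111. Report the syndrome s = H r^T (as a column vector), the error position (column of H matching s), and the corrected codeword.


s = (0, 0, 1, 1)^T, error position = 3, corrected codeword c = 000111000010111

Compute s = H r^T mod 2 one row at a time:
  s_1 = 0 + 0 + 0 + 1 + 0 + 1 + 1 + 1 = 4 ≡ 0 (mod 2).
  s_2 = 1 + 1 + 1 + 0 + 0 + 1 + 1 + 1 = 6 ≡ 0 (mod 2).
  s_3 = 0 + 1 + 1 + 0 + 0 + 1 + 1 + 1 = 5 ≡ 1 (mod 2).
  s_4 = 0 + 1 + 1 + 0 + 0 + 1 + 1 + 1 = 5 ≡ 1 (mod 2).
s = (0, 0, 1, 1)^T — this equals column 3 of H (binary 0011), so error is at position 3.
Correct: flip bit 3 of r = 001111000010111 to get c = 000111000010111.


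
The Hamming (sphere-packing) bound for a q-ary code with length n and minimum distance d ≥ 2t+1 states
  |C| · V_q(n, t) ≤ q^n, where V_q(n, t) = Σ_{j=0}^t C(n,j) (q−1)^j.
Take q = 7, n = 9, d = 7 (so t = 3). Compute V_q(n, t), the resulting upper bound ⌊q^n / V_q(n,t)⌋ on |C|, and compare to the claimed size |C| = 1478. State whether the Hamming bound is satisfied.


V_q(n, t) = 19495, q^n = 40353607, Hamming bound = 2069, |C| = 1478 ≤ bound (satisfied).

Step 1: Compute V_q(n, t) = Σ_{j=0}^3 C(n, j) (q−1)^j.
  j = 0: C(9,0)·(6)^0 = 1·1 = 1.
  j = 1: C(9,1)·(6)^1 = 9·6 = 54.
  j = 2: C(9,2)·(6)^2 = 36·36 = 1296.
  j = 3: C(9,3)·(6)^3 = 84·216 = 18144.
  V_q(n, t) = 1 + 54 + 1296 + 18144 = 19495.
Step 2: q^n = 7^9 = 40353607.
Step 3: Hamming bound ⌊q^n / V_q(n,t)⌋ = ⌊40353607/19495⌋ = 2069.
Step 4: Compare |C| = 1478 to 2069: satisfied.
The claimed |C| lies below the Hamming bound.
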